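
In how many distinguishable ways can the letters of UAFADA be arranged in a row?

120

UAFADA has 6 letters with A appearing 3 times.
The number of distinct arrangements is 6!/(3!) = 720/6 = 120.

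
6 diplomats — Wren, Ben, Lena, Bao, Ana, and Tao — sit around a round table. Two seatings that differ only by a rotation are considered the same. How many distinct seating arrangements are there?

Fix one person's seat to break rotational symmetry; the remaining 5 people can be arranged in (5)! = 120 ways.

120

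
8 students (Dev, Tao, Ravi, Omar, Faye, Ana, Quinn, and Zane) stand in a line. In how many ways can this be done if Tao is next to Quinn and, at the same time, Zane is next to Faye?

Treat {Tao,Quinn} as one block (2 orders) and {Zane,Faye} as another (2 orders).
That leaves 6 units to arrange: 2 × 2 × 6! = 4 × 720 = 2880.

2880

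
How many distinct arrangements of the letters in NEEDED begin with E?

With the first slot taken by E, it remains to arrange the other 5 letters (NEDED).
Those 5 letters have D appearing twice and E appearing twice, giving (5)!/(2!·2!) = 30.

30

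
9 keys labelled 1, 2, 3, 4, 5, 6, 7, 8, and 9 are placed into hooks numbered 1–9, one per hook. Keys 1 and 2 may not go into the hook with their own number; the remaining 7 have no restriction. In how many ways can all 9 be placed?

287280

Let Aᵢ (for i ∈ {1, 2}) be the placements that put key i in its forbidden hook. Any j of these fix j positions, leaving (9−j)! ways to fill the rest, and there are C(2,j) ways to pick which j.
By inclusion–exclusion, the number of valid placements is Σ_{j=0}^{2} (−1)^j C(2,j)·(9−j)!.
Computing: 362880 − 80640 + 5040 = 287280.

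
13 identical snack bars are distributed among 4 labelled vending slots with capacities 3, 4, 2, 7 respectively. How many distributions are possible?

Without the upper bounds there are C(16,3) = 560 ways to split 13 among 4 vending slots.
Subtract solutions that violate a single cap (substitute x_i' = x_i − (cap_i+1)): x_1 ≥ 4 gives C(12,3) = 220; x_2 ≥ 5 gives C(11,3) = 165; x_3 ≥ 3 gives C(13,3) = 286; x_4 ≥ 8 gives C(8,3) = 56. Together 727.
Add back pairs where two caps are both exceeded: 35 + 84 + 4 + 56 + 1 + 10 = 190.
Subtract triples: 4 + 0 + 0 + 0 = 4.
By inclusion–exclusion the count is 560 − 727 + 190 − 4 = 19.

19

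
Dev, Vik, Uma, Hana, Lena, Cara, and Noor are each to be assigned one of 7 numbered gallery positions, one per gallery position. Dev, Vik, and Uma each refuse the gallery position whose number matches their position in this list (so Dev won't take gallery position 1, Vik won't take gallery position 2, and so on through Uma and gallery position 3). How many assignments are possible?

Let Aᵢ (for i ∈ {1, 2, 3}) be the placements that put person i in their forbidden gallery position. Any j of these fix j positions, leaving (7−j)! ways to fill the rest, and there are C(3,j) ways to pick which j.
By inclusion–exclusion, the number of valid placements is Σ_{j=0}^{3} (−1)^j C(3,j)·(7−j)!.
Computing: 5040 − 2160 + 360 − 24 = 3216.

3216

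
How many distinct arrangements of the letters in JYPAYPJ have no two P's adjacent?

450

There are 7!/(2!·2!·2!) = 630 arrangements of JYPAYPJ in total.
Arrangements with the P's together: treat PP as one letter, giving (6)!/(2!·2!) = 180.
Hence 630 − 180 = 450.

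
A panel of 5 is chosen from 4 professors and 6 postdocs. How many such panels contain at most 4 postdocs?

Split by how many postdocs are chosen (0 through 4).
Sum: C(6,0)·C(4,5) + C(6,1)·C(4,4) + C(6,2)·C(4,3) + C(6,3)·C(4,2) + C(6,4)·C(4,1) = 0 + 6 + 60 + 120 + 60 = 246.

246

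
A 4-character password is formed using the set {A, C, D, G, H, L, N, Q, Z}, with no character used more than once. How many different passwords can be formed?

With no repetition, fill the 4 characters in order: 9 choices, then 8, down to 6.
That product is 9 × 8 × 7 × 6 = 3024.

3024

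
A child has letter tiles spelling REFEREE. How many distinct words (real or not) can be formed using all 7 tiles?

The 7 letters of REFEREE have repeats: E appearing 4 times and R appearing twice.
Dividing 7! = 5040 by 4!·2! = 48 for the repeated letters gives 105.

105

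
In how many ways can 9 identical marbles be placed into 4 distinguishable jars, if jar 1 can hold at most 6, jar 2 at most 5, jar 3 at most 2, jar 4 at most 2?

By stars and bars, unrestricted non-negative solutions to x_1+…+x_4 = 9 number C(9+3,3) = 220.
Subtract solutions that violate a single cap (substitute x_i' = x_i − (cap_i+1)): x_1 ≥ 7 gives C(5,3) = 10; x_2 ≥ 6 gives C(6,3) = 20; x_3 ≥ 3 gives C(9,3) = 84; x_4 ≥ 3 gives C(9,3) = 84. Together 198.
Add back pairs where two caps are both exceeded: 0 + 0 + 0 + 1 + 1 + 20 = 22.
By inclusion–exclusion the count is 220 − 198 + 22 = 44.

44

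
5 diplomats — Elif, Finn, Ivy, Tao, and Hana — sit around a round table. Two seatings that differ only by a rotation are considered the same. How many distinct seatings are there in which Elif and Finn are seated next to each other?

12

Glue Elif and Finn into a block (2 internal orders). Seating 4 units around a circle gives (3)! arrangements.
So 2 × (3)! = 2 × 6 = 12.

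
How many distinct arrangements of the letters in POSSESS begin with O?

With the first slot taken by O, it remains to arrange the other 6 letters (PSSESS).
Those 6 letters have S appearing 4 times, giving (6)!/(4!) = 30.

30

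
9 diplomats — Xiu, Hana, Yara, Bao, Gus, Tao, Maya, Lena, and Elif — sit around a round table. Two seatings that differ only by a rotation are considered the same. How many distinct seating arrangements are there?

Seat Xiu anywhere (absorbing the rotational symmetry), then permute the other 8: (8)! = 40320.

40320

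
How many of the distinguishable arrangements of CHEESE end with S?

With the last slot taken by S, it remains to arrange the other 5 letters (CHEEE).
Those 5 letters have E appearing 3 times, giving (5)!/(3!) = 20.

20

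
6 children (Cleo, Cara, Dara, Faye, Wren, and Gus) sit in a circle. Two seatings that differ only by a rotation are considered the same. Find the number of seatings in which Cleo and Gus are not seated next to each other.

72

All circular seatings of 6 people number (5)! = 120.
Those with Cleo next to Gus: fuse the pair into one unit and seat 5 units around a circle — 2·(4)! = 48.
Subtracting, 120 − 48 = 72.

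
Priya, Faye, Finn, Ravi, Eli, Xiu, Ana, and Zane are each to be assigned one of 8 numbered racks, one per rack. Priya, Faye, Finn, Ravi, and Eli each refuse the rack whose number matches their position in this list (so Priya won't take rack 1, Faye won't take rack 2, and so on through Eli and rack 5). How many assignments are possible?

Let Aᵢ (for 1 ≤ i ≤ 5) be the placements that put person i in their forbidden rack. Any j of these fix j positions, leaving (8−j)! ways to fill the rest, and there are C(5,j) ways to pick which j.
By inclusion–exclusion, the number of valid placements is Σ_{j=0}^{5} (−1)^j C(5,j)·(8−j)!.
Computing: 40320 − 25200 + 7200 − 1200 + 120 − 6 = 21234.

21234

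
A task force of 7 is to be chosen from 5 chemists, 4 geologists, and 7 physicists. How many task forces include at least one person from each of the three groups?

10283

Unrestricted: C(16,7) = 11440 ways to pick any 7 of the 16.
Selections missing a whole group: no chemists → C(11,7) = 330; no geologists → C(12,7) = 792; no physicists → C(9,7) = 36.
Add back selections omitting two groups (i.e. drawn from a single group): C(5,7) + C(4,7) + C(7,7) = 1.
By inclusion–exclusion: 11440 − 1158 + 1 = 10283.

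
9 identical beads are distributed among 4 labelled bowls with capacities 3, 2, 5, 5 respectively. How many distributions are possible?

Ignoring the caps, the number of non-negative solutions to x_1+…+x_4 = 9 is C(12,3) = 220.
Subtract solutions that violate a single cap (substitute x_i' = x_i − (cap_i+1)): x_1 ≥ 4 gives C(8,3) = 56; x_2 ≥ 3 gives C(9,3) = 84; x_3 ≥ 6 gives C(6,3) = 20; x_4 ≥ 6 gives C(6,3) = 20. Together 180.
Add back pairs where two caps are both exceeded: 10 + 0 + 0 + 1 + 1 + 0 = 12.
By inclusion–exclusion the count is 220 − 180 + 12 = 52.

52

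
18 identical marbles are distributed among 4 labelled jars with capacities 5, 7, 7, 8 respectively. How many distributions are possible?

191

By stars and bars, unrestricted non-negative solutions to x_1+…+x_4 = 18 number C(18+3,3) = 1330.
Subtract solutions that violate a single cap (substitute x_i' = x_i − (cap_i+1)): x_1 ≥ 6 gives C(15,3) = 455; x_2 ≥ 8 gives C(13,3) = 286; x_3 ≥ 8 gives C(13,3) = 286; x_4 ≥ 9 gives C(12,3) = 220. Together 1247.
Add back pairs where two caps are both exceeded: 35 + 35 + 20 + 10 + 4 + 4 = 108.
By inclusion–exclusion the count is 1330 − 1247 + 108 = 191.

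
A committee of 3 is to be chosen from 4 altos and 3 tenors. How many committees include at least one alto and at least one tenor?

Total 3-person selections from all 7: C(7,3) = 35.
Subtract selections that omit an entire group: no altos → C(3,3) = 1; no tenors → C(4,3) = 4.
Both groups omitted at once is impossible, so 35 − 5 = 30.

30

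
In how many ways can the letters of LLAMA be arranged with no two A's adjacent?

18

There are 5!/(2!·2!) = 30 arrangements of LLAMA in total.
Arrangements with the A's together: treat AA as one letter, giving (4)!/(2!) = 12.
Hence 30 − 12 = 18.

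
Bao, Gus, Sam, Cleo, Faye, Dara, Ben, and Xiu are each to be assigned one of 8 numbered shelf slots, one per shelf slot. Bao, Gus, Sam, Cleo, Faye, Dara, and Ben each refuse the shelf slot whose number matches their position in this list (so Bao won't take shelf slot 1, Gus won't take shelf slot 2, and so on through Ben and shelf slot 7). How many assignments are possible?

16687

Let Aᵢ (for 1 ≤ i ≤ 7) be the placements that put person i in their forbidden shelf slot. Any j of these fix j positions, leaving (8−j)! ways to fill the rest, and there are C(7,j) ways to pick which j.
By inclusion–exclusion, the number of valid placements is Σ_{j=0}^{7} (−1)^j C(7,j)·(8−j)!.
Computing: 40320 − 35280 + 15120 − 4200 + 840 − 126 + 14 − 1 = 16687.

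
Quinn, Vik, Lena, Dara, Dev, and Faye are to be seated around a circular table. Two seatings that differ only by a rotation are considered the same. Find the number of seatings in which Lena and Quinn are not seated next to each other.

72

Without the restriction there are (5)! = 120 seatings.
Those with Lena next to Quinn: fuse the pair into one unit and seat 5 units around a circle — 2·(4)! = 48.
Subtracting, 120 − 48 = 72.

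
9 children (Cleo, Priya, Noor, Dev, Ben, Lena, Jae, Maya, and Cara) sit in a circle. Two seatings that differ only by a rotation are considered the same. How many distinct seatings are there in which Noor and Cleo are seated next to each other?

Glue Noor and Cleo into a block (2 internal orders). Seating 8 units around a circle gives (7)! arrangements.
So 2 × (7)! = 2 × 5040 = 10080.

10080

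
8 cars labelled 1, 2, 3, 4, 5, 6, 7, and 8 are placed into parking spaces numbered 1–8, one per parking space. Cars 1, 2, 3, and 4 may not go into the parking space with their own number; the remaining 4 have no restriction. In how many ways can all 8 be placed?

Let Aᵢ (for 1 ≤ i ≤ 4) be the placements that put car i in its forbidden parking space. Any j of these fix j positions, leaving (8−j)! ways to fill the rest, and there are C(4,j) ways to pick which j.
By inclusion–exclusion, the number of valid placements is Σ_{j=0}^{4} (−1)^j C(4,j)·(8−j)!.
Computing: 40320 − 20160 + 4320 − 480 + 24 = 24024.

24024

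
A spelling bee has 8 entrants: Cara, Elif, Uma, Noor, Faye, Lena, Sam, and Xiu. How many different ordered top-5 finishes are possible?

There are 8 choices for 1st place, 7 for 2nd, and so on down to 4 for position 5.
That gives 8 × 7 × 6 × 5 × 4 = 6720.

6720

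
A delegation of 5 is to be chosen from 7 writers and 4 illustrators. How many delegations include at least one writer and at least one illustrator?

Unrestricted: C(11,5) = 462 ways to pick any 5 of the 11.
Subtract selections that omit an entire group: no writers → C(4,5) = 0; no illustrators → C(7,5) = 21.
Both groups omitted at once is impossible, so 462 − 21 = 441.

441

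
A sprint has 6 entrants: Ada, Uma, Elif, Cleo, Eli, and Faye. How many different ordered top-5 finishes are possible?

This is an ordered selection of 5 from 6: P(6,5).
That gives 6 × 5 × 4 × 3 × 2 = 720.

720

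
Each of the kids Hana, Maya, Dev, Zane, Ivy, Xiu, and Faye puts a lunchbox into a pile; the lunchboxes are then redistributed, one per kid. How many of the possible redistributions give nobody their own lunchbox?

Let Aᵢ be the assignments in which kid i gets their own lunchbox. We want the size of the complement of A₁∪…∪A_7.
By inclusion–exclusion this is Σ_{j=0}^{7} (−1)^j C(7,j)·(7−j)!.
Computing: 5040 − 5040 + 2520 − 840 + 210 − 42 + 7 − 1 = 1854.

1854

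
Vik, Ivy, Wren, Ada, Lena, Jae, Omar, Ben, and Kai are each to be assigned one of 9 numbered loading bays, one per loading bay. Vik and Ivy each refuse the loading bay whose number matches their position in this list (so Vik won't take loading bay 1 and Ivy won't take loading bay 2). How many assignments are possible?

Let Aᵢ (for i ∈ {1, 2}) be the placements that put person i in their forbidden loading bay. Any j of these fix j positions, leaving (9−j)! ways to fill the rest, and there are C(2,j) ways to pick which j.
By inclusion–exclusion, the number of valid placements is Σ_{j=0}^{2} (−1)^j C(2,j)·(9−j)!.
Computing: 362880 − 80640 + 5040 = 287280.

287280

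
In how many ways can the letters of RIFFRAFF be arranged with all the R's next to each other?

Treat the 2 copies of R as a single block. The multiset to arrange is then {RR, A, F, F, F, F, I}, 7 items in all.
That gives (7)!/(4!) = 210 arrangements.

210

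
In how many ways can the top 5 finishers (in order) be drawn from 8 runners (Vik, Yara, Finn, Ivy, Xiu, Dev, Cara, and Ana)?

6720

This is an ordered selection of 5 from 8: P(8,5).
That gives 8 × 7 × 6 × 5 × 4 = 6720.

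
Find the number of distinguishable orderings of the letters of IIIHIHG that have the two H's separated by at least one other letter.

75

Total arrangements of IIIHIHG: 7!/(4!·2!) = 105.
Arrangements with the H's together: treat HH as one letter, giving (6)!/(4!) = 30.
Subtracting, 105 − 30 = 75 arrangements keep the H's apart.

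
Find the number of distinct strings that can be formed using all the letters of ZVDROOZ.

ZVDROOZ has 7 letters with O appearing twice and Z appearing twice.
The number of distinct arrangements is 7!/(2!·2!) = 5040/4 = 1260.

1260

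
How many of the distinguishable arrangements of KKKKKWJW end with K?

Fix K in the last position and arrange the remaining 7 letters.
Those 7 letters have K appearing 4 times and W appearing twice, giving (7)!/(4!·2!) = 105.

105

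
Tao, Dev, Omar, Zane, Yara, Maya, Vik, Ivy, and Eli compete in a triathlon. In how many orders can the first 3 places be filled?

There are 9 choices for 1st place, 8 for 2nd, and 7 for 3rd.
That gives 9 × 8 × 7 = 504.

504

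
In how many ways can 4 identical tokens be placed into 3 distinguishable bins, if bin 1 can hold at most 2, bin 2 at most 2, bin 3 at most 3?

8

By stars and bars, unrestricted non-negative solutions to x_1+…+x_3 = 4 number C(4+2,2) = 15.
Subtract solutions that violate a single cap (substitute x_i' = x_i − (cap_i+1)): x_1 ≥ 3 gives C(3,2) = 3; x_2 ≥ 3 gives C(3,2) = 3; x_3 ≥ 4 gives C(2,2) = 1. Together 7.
No two caps can be exceeded simultaneously, so the pair terms are all 0.
By inclusion–exclusion the count is 15 − 7 + 0 = 8.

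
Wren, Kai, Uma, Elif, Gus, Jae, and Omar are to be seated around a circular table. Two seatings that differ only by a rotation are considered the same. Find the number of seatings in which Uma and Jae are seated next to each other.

240

Glue Uma and Jae into a block (2 internal orders). Seating 6 units around a circle gives (5)! arrangements.
So 2 × (5)! = 2 × 120 = 240.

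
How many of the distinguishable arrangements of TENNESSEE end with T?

Fix T in the last position and arrange the remaining 8 letters.
Those 8 letters have E appearing 4 times, N appearing twice, and S appearing twice, giving (8)!/(4!·2!·2!) = 420.

420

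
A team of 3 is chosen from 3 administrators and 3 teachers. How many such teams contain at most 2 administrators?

19

Split by how many administrators are chosen (0 through 2).
Sum: C(3,0)·C(3,3) + C(3,1)·C(3,2) + C(3,2)·C(3,1) = 1 + 9 + 9 = 19.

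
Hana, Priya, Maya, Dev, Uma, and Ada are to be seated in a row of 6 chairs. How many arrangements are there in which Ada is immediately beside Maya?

240

Treat {Ada, Maya} as a single unit. There are 5 units to order, and the pair itself can be ordered 2 ways.
So the count is 2·(5)! = 240.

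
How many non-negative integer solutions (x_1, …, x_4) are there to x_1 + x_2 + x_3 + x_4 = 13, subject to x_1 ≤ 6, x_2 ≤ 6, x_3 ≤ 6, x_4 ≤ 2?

82

By stars and bars, unrestricted non-negative solutions to x_1+…+x_4 = 13 number C(13+3,3) = 560.
Subtract solutions that violate a single cap (substitute x_i' = x_i − (cap_i+1)): x_1 ≥ 7 gives C(9,3) = 84; x_2 ≥ 7 gives C(9,3) = 84; x_3 ≥ 7 gives C(9,3) = 84; x_4 ≥ 3 gives C(13,3) = 286. Together 538.
Add back pairs where two caps are both exceeded: 0 + 0 + 20 + 0 + 20 + 20 = 60.
By inclusion–exclusion the count is 560 − 538 + 60 = 82.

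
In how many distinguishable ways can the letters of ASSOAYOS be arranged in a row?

1680

Letter multiplicities in ASSOAYOS: A×2, O×2, S×3, Y×1.
So there are 8! / (3!·2!·2!) = 1680 distinguishable arrangements.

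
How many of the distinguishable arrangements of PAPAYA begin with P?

20

With the first slot taken by P, it remains to arrange the other 5 letters (APAYA).
Those 5 letters have A appearing 3 times, giving (5)!/(3!) = 20.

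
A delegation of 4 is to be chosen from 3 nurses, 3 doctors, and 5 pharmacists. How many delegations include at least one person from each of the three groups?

Total 4-person selections from all 11: C(11,4) = 330.
Subtract selections that omit an entire group: no nurses → C(8,4) = 70; no doctors → C(8,4) = 70; no pharmacists → C(6,4) = 15.
Add back selections omitting two groups (i.e. drawn from a single group): C(3,4) + C(3,4) + C(5,4) = 5.
By inclusion–exclusion: 330 − 155 + 5 = 180.

180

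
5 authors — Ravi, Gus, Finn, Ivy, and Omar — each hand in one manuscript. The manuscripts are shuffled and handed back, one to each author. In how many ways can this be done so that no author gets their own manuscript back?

44

Count assignments avoiding every fixed point. For any j of the 5 authors fixed to their own manuscript, the other 5−j can be arranged in (5−j)! ways.
By inclusion–exclusion this is Σ_{j=0}^{5} (−1)^j C(5,j)·(5−j)!.
Computing: 120 − 120 + 60 − 20 + 5 − 1 = 44.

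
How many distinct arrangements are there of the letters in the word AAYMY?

Letter multiplicities in AAYMY: A×2, M×1, Y×2.
The number of distinct arrangements is 5!/(2!·2!) = 120/4 = 30.

30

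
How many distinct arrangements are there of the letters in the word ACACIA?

60

ACACIA has 6 letters with A appearing 3 times and C appearing twice.
The number of distinct arrangements is 6!/(3!·2!) = 720/12 = 60.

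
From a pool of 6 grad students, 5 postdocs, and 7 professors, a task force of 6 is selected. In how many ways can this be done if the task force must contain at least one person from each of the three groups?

Total 6-person selections from all 18: C(18,6) = 18564.
Subtract selections that omit an entire group: no grad students → C(12,6) = 924; no postdocs → C(13,6) = 1716; no professors → C(11,6) = 462.
Add back selections omitting two groups (i.e. drawn from a single group): C(6,6) + C(5,6) + C(7,6) = 8.
By inclusion–exclusion: 18564 − 3102 + 8 = 15470.

15470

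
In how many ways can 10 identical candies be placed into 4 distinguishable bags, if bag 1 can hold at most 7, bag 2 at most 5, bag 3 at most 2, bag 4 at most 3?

Ignoring the caps, the number of non-negative solutions to x_1+…+x_4 = 10 is C(13,3) = 286.
Subtract solutions that violate a single cap (substitute x_i' = x_i − (cap_i+1)): x_1 ≥ 8 gives C(5,3) = 10; x_2 ≥ 6 gives C(7,3) = 35; x_3 ≥ 3 gives C(10,3) = 120; x_4 ≥ 4 gives C(9,3) = 84. Together 249.
Add back pairs where two caps are both exceeded: 0 + 0 + 0 + 4 + 1 + 20 = 25.
By inclusion–exclusion the count is 286 − 249 + 25 = 62.

62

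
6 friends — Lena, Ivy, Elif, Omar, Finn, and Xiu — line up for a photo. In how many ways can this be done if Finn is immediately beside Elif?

240

Glue Finn and Elif into one block (2 internal orders), leaving 5 units to arrange in a row.
That gives 2 × 5! = 2 × 120 = 240.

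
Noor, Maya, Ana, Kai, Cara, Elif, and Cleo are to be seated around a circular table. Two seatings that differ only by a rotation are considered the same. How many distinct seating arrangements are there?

Seat Noor anywhere (absorbing the rotational symmetry), then permute the other 6: (6)! = 720.

720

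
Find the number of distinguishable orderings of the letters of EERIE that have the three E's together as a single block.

6

Treat the 3 copies of E as a single block. The multiset to arrange is then {EEE, I, R}, 3 items in all.
All 3 items are distinct, so there are (3)! = 6 arrangements.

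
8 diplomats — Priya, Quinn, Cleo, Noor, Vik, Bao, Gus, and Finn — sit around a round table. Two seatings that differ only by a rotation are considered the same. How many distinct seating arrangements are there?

Fix one person's seat to break rotational symmetry; the remaining 7 people can be arranged in (7)! = 5040 ways.

5040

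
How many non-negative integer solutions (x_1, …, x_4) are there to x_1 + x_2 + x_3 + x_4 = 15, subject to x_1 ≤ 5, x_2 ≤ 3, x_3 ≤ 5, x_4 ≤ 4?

Without the upper bounds there are C(18,3) = 816 ways to split 15 among 4 variables.
Subtract solutions that violate a single cap (substitute x_i' = x_i − (cap_i+1)): x_1 ≥ 6 gives C(12,3) = 220; x_2 ≥ 4 gives C(14,3) = 364; x_3 ≥ 6 gives C(12,3) = 220; x_4 ≥ 5 gives C(13,3) = 286. Together 1090.
Add back pairs where two caps are both exceeded: 56 + 20 + 35 + 56 + 84 + 35 = 286.
Subtract triples: 0 + 1 + 0 + 1 = 2.
By inclusion–exclusion the count is 816 − 1090 + 286 − 2 = 10.

10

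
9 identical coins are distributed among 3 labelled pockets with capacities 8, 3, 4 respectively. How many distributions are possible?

By stars and bars, unrestricted non-negative solutions to x_1+…+x_3 = 9 number C(9+2,2) = 55.
Subtract solutions that violate a single cap (substitute x_i' = x_i − (cap_i+1)): x_1 ≥ 9 gives C(2,2) = 1; x_2 ≥ 4 gives C(7,2) = 21; x_3 ≥ 5 gives C(6,2) = 15. Together 37.
Add back pairs where two caps are both exceeded: 0 + 0 + 1 = 1.
By inclusion–exclusion the count is 55 − 37 + 1 = 19.

19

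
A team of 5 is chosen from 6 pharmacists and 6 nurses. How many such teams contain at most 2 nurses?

Split by how many nurses are chosen (0 through 2).
Sum: C(6,0)·C(6,5) + C(6,1)·C(6,4) + C(6,2)·C(6,3) = 6 + 90 + 300 = 396.

396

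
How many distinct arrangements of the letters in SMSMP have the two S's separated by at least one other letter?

18

Total arrangements of SMSMP: 5!/(2!·2!) = 30.
Arrangements with the S's together: treat SS as one letter, giving (4)!/(2!) = 12.
Subtracting, 30 − 12 = 18 arrangements keep the S's apart.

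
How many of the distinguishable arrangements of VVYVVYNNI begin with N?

840

With the first slot taken by N, it remains to arrange the other 8 letters (VVYVVYNI).
Those 8 letters have V appearing 4 times and Y appearing twice, giving (8)!/(4!·2!) = 840.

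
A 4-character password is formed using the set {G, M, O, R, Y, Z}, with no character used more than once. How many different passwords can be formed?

With no repetition, fill the 4 characters in order: 6 choices, then 5, down to 3.
6 × 5 × 4 × 3 = 360.

360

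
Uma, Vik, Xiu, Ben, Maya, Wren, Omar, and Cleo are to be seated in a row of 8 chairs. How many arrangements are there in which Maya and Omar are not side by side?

There are 8! = 40320 arrangements in all. If Maya and Omar are adjacent, merging them into one block gives 2·(7)! = 10080 arrangements.
So 40320 − 10080 = 30240 arrangements keep them apart.

30240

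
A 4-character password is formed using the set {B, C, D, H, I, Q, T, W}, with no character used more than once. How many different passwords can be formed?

1680

Choose and order 4 of the 8 symbols: the first character has 8 options, the next 7, then 6, 5.
8 × 7 × 6 × 5 = 1680.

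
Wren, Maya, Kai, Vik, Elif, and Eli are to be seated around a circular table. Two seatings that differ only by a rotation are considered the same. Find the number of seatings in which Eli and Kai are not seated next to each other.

72

Without the restriction there are (5)! = 120 seatings.
Those with Eli next to Kai: fuse the pair into one unit and seat 5 units around a circle — 2·(4)! = 48.
Subtracting, 120 − 48 = 72.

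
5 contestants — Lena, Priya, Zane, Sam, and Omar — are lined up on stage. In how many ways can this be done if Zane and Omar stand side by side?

Place the 3 others and the Zane-Omar pair as 4 objects in a line; the pair has 2 internal arrangements.
That gives 2 × 4! = 2 × 24 = 48.

48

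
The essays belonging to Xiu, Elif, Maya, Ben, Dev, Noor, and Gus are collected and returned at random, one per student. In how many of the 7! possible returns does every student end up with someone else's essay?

1854

This is the derangement count D_7: permutations of 7 items with no fixed point.
By inclusion–exclusion this is Σ_{j=0}^{7} (−1)^j C(7,j)·(7−j)!.
Computing: 5040 − 5040 + 2520 − 840 + 210 − 42 + 7 − 1 = 1854.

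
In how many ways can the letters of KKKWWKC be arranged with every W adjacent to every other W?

30

Treat the 2 copies of W as a single block. The multiset to arrange is then {WW, C, K, K, K, K}, 6 items in all.
That gives (6)!/(4!) = 30 arrangements.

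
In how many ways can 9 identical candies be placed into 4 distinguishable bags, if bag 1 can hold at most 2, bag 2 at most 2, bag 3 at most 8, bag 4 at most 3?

35

Without the upper bounds there are C(12,3) = 220 ways to split 9 among 4 bags.
Subtract solutions that violate a single cap (substitute x_i' = x_i − (cap_i+1)): x_1 ≥ 3 gives C(9,3) = 84; x_2 ≥ 3 gives C(9,3) = 84; x_3 ≥ 9 gives C(3,3) = 1; x_4 ≥ 4 gives C(8,3) = 56. Together 225.
Add back pairs where two caps are both exceeded: 20 + 0 + 10 + 0 + 10 + 0 = 40.
By inclusion–exclusion the count is 220 − 225 + 40 = 35.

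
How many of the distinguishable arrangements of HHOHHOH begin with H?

15

With the first slot taken by H, it remains to arrange the other 6 letters (HOHHOH).
Those 6 letters have H appearing 4 times and O appearing twice, giving (6)!/(4!·2!) = 15.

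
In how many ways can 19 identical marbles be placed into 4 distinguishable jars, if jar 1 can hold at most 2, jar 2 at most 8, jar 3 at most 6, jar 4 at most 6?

By stars and bars, unrestricted non-negative solutions to x_1+…+x_4 = 19 number C(19+3,3) = 1540.
Subtract solutions that violate a single cap (substitute x_i' = x_i − (cap_i+1)): x_1 ≥ 3 gives C(19,3) = 969; x_2 ≥ 9 gives C(13,3) = 286; x_3 ≥ 7 gives C(15,3) = 455; x_4 ≥ 7 gives C(15,3) = 455. Together 2165.
Add back pairs where two caps are both exceeded: 120 + 220 + 220 + 20 + 20 + 56 = 656.
Subtract triples: 1 + 1 + 10 + 0 = 12.
By inclusion–exclusion the count is 1540 − 2165 + 656 − 12 = 19.

19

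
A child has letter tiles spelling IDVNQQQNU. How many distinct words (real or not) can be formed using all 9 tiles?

30240

IDVNQQQNU has 9 letters with N appearing twice and Q appearing 3 times.
Dividing 9! = 362880 by 3!·2! = 12 for the repeated letters gives 30240.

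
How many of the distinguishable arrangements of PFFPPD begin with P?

30

Fix P in the first position and arrange the remaining 5 letters.
Those 5 letters have F appearing twice and P appearing twice, giving (5)!/(2!·2!) = 30.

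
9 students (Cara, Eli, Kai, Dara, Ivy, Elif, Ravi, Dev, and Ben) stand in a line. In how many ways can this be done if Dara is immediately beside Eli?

80640

Treat {Dara, Eli} as a single unit. There are 8 units to order, and the pair itself can be ordered 2 ways.
So the count is 2·(8)! = 80640.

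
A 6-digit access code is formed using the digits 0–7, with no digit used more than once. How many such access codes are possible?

Choose and order 6 of the 8 symbols: the first digit has 8 options, the next 7, and so on down to 3.
That product is 8 × 7 × 6 × 5 × 4 × 3 = 20160.

20160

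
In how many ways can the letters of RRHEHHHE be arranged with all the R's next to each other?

105

Treat the 2 copies of R as a single block. The multiset to arrange is then {RR, E, E, H, H, H, H}, 7 items in all.
That gives (7)!/(4!·2!) = 105 arrangements.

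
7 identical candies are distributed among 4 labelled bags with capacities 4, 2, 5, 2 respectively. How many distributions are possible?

Ignoring the caps, the number of non-negative solutions to x_1+…+x_4 = 7 is C(10,3) = 120.
Subtract solutions that violate a single cap (substitute x_i' = x_i − (cap_i+1)): x_1 ≥ 5 gives C(5,3) = 10; x_2 ≥ 3 gives C(7,3) = 35; x_3 ≥ 6 gives C(4,3) = 4; x_4 ≥ 3 gives C(7,3) = 35. Together 84.
Add back pairs where two caps are both exceeded: 0 + 0 + 0 + 0 + 4 + 0 = 4.
By inclusion–exclusion the count is 120 − 84 + 4 = 40.

40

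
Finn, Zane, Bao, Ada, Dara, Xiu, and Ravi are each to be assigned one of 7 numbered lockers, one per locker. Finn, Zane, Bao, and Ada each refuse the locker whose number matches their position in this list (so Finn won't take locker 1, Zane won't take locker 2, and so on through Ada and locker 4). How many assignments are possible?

Let Aᵢ (for 1 ≤ i ≤ 4) be the placements that put person i in their forbidden locker. Any j of these fix j positions, leaving (7−j)! ways to fill the rest, and there are C(4,j) ways to pick which j.
By inclusion–exclusion, the number of valid placements is Σ_{j=0}^{4} (−1)^j C(4,j)·(7−j)!.
Computing: 5040 − 2880 + 720 − 96 + 6 = 2790.

2790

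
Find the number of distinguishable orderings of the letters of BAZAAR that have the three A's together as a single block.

24

Treat the 3 copies of A as a single block. The multiset to arrange is then {AAA, B, R, Z}, 4 items in all.
All 4 items are distinct, so there are (4)! = 24 arrangements.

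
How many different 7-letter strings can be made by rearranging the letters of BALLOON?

1260

The 7 letters of BALLOON have repeats: L appearing twice and O appearing twice.
So there are 7! / (2!·2!) = 1260 distinguishable arrangements.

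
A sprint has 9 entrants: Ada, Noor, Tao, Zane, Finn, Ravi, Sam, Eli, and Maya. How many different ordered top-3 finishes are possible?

This is an ordered selection of 3 from 9: P(9,3).
That gives 9 × 8 × 7 = 504.

504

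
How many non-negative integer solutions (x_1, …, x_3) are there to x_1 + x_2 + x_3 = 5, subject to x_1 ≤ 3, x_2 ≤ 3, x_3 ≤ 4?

14

Without the upper bounds there are C(7,2) = 21 ways to split 5 among 3 variables.
Subtract solutions that violate a single cap (substitute x_i' = x_i − (cap_i+1)): x_1 ≥ 4 gives C(3,2) = 3; x_2 ≥ 4 gives C(3,2) = 3; x_3 ≥ 5 gives C(2,2) = 1. Together 7.
No two caps can be exceeded simultaneously, so the pair terms are all 0.
By inclusion–exclusion the count is 21 − 7 + 0 = 14.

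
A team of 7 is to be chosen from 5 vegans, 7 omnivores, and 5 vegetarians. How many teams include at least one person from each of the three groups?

17745

With no constraint there are C(17,7) = 19448 possible selections.
Selections missing a whole group: no vegans → C(12,7) = 792; no omnivores → C(10,7) = 120; no vegetarians → C(12,7) = 792.
Add back selections omitting two groups (i.e. drawn from a single group): C(5,7) + C(7,7) + C(5,7) = 1.
By inclusion–exclusion: 19448 − 1704 + 1 = 17745.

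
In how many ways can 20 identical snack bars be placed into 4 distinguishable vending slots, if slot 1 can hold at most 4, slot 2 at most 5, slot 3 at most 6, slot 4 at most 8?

20

By stars and bars, unrestricted non-negative solutions to x_1+…+x_4 = 20 number C(20+3,3) = 1771.
Subtract solutions that violate a single cap (substitute x_i' = x_i − (cap_i+1)): x_1 ≥ 5 gives C(18,3) = 816; x_2 ≥ 6 gives C(17,3) = 680; x_3 ≥ 7 gives C(16,3) = 560; x_4 ≥ 9 gives C(14,3) = 364. Together 2420.
Add back pairs where two caps are both exceeded: 220 + 165 + 84 + 120 + 56 + 35 = 680.
Subtract triples: 10 + 1 + 0 + 0 = 11.
By inclusion–exclusion the count is 1771 − 2420 + 680 − 11 = 20.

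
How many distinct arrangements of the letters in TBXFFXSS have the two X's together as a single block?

1260

Treat the 2 copies of X as a single block. The multiset to arrange is then {XX, B, F, F, S, S, T}, 7 items in all.
That gives (7)!/(2!·2!) = 1260 arrangements.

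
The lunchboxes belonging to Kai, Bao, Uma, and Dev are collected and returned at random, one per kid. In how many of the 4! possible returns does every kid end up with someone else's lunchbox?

Let Aᵢ be the assignments in which kid i gets their own lunchbox. We want the size of the complement of A₁∪…∪A_4.
By inclusion–exclusion this is Σ_{j=0}^{4} (−1)^j C(4,j)·(4−j)!.
Computing: 24 − 24 + 12 − 4 + 1 = 9.

9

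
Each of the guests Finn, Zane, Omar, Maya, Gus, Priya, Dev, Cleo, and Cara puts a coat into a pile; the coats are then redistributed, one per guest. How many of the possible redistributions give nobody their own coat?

Let Aᵢ be the assignments in which guest i gets their own coat. We want the size of the complement of A₁∪…∪A_9.
By inclusion–exclusion this is Σ_{j=0}^{9} (−1)^j C(9,j)·(9−j)!.
Computing: 362880 − 362880 + 181440 − 60480 + 15120 − 3024 + 504 − 72 + 9 − 1 = 133496.

133496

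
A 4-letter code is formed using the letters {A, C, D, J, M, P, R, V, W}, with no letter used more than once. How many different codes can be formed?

With no repetition, fill the 4 letters in order: 9 choices, then 8, down to 6.
9 × 8 × 7 × 6 = 3024.

3024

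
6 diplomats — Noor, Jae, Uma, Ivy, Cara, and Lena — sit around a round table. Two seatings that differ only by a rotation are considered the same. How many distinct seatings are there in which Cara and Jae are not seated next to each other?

72

All circular seatings of 6 people number (5)! = 120.
Those with Cara next to Jae: fuse the pair into one unit and seat 5 units around a circle — 2·(4)! = 48.
Subtracting, 120 − 48 = 72.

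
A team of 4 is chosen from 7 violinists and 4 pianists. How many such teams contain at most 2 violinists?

Split by how many violinists are chosen (0 through 2).
Sum: C(7,0)·C(4,4) + C(7,1)·C(4,3) + C(7,2)·C(4,2) = 1 + 28 + 126 = 155.

155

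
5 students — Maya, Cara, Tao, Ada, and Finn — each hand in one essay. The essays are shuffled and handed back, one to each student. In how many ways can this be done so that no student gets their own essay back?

Let Aᵢ be the assignments in which student i gets their own essay. We want the size of the complement of A₁∪…∪A_5.
By inclusion–exclusion this is Σ_{j=0}^{5} (−1)^j C(5,j)·(5−j)!.
Computing: 120 − 120 + 60 − 20 + 5 − 1 = 44.

44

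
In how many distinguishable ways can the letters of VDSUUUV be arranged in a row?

Letter multiplicities in VDSUUUV: D×1, S×1, U×3, V×2.
So there are 7! / (3!·2!) = 420 distinguishable arrangements.

420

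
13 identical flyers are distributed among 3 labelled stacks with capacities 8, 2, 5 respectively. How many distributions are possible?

By stars and bars, unrestricted non-negative solutions to x_1+…+x_3 = 13 number C(13+2,2) = 105.
Subtract solutions that violate a single cap (substitute x_i' = x_i − (cap_i+1)): x_1 ≥ 9 gives C(6,2) = 15; x_2 ≥ 3 gives C(12,2) = 66; x_3 ≥ 6 gives C(9,2) = 36. Together 117.
Add back pairs where two caps are both exceeded: 3 + 0 + 15 = 18.
By inclusion–exclusion the count is 105 − 117 + 18 = 6.

6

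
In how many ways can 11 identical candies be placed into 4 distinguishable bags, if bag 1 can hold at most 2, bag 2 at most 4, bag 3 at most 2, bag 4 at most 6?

18

By stars and bars, unrestricted non-negative solutions to x_1+…+x_4 = 11 number C(11+3,3) = 364.
Subtract solutions that violate a single cap (substitute x_i' = x_i − (cap_i+1)): x_1 ≥ 3 gives C(11,3) = 165; x_2 ≥ 5 gives C(9,3) = 84; x_3 ≥ 3 gives C(11,3) = 165; x_4 ≥ 7 gives C(7,3) = 35. Together 449.
Add back pairs where two caps are both exceeded: 20 + 56 + 4 + 20 + 0 + 4 = 104.
Subtract triples: 1 + 0 + 0 + 0 = 1.
By inclusion–exclusion the count is 364 − 449 + 104 − 1 = 18.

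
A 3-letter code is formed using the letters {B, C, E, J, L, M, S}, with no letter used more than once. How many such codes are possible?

210

Choose and order 3 of the 7 symbols: the first letter has 7 options, the next 6, then 5.
That product is 7 × 6 × 5 = 210.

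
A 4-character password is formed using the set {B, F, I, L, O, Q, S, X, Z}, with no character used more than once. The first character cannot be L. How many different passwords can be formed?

The first character has 9−1 = 8 choices (anything except L).
The remaining 3 characters are filled from the other 8 symbols without repetition: 8 × 7 × 6 = 336.
Total: 8 × 336 = 2688.

2688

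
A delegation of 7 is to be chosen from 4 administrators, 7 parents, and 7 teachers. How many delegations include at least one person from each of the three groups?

27734

Unrestricted: C(18,7) = 31824 ways to pick any 7 of the 18.
Selections missing a whole group: no administrators → C(14,7) = 3432; no parents → C(11,7) = 330; no teachers → C(11,7) = 330.
Add back selections omitting two groups (i.e. drawn from a single group): C(4,7) + C(7,7) + C(7,7) = 2.
By inclusion–exclusion: 31824 − 4092 + 2 = 27734.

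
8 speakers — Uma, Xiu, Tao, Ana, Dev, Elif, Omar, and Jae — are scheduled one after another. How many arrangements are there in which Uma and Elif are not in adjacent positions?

Of the 8! = 40320 arrangements, those with Uma and Elif adjacent number 2 × 7! = 10080 (treat the pair as a block with 2 internal orders).
So 40320 − 10080 = 30240 arrangements keep them apart.

30240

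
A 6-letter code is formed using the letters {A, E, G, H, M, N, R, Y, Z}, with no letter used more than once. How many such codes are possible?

60480

This is a permutation of 6 out of 9: P(9,6) = 9!/3!.
9 × 8 × 7 × 6 × 5 × 4 = 60480.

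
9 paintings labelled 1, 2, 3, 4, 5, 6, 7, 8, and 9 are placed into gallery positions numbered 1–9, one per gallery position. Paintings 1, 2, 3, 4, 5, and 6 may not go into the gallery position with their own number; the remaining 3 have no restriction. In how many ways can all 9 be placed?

183822

Let Aᵢ (for 1 ≤ i ≤ 6) be the placements that put painting i in its forbidden gallery position. Any j of these fix j positions, leaving (9−j)! ways to fill the rest, and there are C(6,j) ways to pick which j.
By inclusion–exclusion, the number of valid placements is Σ_{j=0}^{6} (−1)^j C(6,j)·(9−j)!.
Computing: 362880 − 241920 + 75600 − 14400 + 1800 − 144 + 6 = 183822.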